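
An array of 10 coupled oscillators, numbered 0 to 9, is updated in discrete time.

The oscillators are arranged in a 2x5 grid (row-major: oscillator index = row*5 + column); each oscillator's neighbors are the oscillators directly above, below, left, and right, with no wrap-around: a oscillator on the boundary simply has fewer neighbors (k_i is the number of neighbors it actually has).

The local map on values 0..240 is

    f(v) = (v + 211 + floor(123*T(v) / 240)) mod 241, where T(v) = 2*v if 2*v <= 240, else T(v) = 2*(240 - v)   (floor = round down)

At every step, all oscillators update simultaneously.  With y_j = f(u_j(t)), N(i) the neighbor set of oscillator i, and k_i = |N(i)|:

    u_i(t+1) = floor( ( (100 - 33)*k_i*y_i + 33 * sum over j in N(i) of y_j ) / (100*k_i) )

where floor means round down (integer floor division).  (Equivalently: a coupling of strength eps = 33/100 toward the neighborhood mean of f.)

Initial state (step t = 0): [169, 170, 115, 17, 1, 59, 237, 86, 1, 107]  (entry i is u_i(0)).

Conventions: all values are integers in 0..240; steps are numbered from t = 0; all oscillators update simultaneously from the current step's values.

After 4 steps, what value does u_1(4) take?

Simulating step by step:
t=0: [169, 170, 115, 17, 1, 59, 237, 86, 1, 107]
t=1: [190, 209, 174, 71, 174, 129, 189, 165, 179, 194]
t=2: [211, 210, 200, 145, 194, 211, 211, 211, 200, 211]
t=3: [210, 210, 210, 211, 211, 210, 210, 210, 210, 210]
t=4: [210, 210, 210, 210, 210, 210, 210, 210, 210, 210]

Answer: u_1(4) = 210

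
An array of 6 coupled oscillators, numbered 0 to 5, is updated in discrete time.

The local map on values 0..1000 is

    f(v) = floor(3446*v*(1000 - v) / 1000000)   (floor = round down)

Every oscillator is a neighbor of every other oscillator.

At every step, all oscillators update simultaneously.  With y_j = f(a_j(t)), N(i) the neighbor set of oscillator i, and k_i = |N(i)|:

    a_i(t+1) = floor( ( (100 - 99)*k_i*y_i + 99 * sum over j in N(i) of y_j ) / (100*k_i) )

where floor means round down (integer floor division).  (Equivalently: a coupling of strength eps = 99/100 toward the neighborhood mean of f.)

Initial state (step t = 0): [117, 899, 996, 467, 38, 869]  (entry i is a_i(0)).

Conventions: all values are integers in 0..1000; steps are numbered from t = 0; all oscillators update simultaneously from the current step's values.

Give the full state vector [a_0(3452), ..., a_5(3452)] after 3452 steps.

Answer: [845, 845, 845, 845, 845, 845]
Key observation: The state at step 30, [853, 853, 853, 853, 853, 853], reappears at step 34: the system is in a cycle of period 4 from step 30 on.  Therefore the state at step 3452 equals the state at step 30 + ((3452 - 30) mod 4) = 32, which is [845, 845, 845, 845, 845, 845].

Derivation:
t=0: [117, 899, 996, 467, 38, 869]
t=1: [339, 348, 404, 245, 383, 333]
t=2: [765, 763, 754, 790, 757, 766]
t=3: [616, 615, 612, 625, 613, 617]
t=4: [814, 814, 813, 815, 813, 814]
t=5: [521, 521, 521, 521, 521, 521]
t=6: [859, 859, 859, 859, 859, 859]
t=7: [417, 417, 417, 417, 417, 417]
t=8: [837, 837, 837, 837, 837, 837]
t=9: [470, 470, 470, 470, 470, 470]
t=10: [858, 858, 858, 858, 858, 858]
t=11: [419, 419, 419, 419, 419, 419]
t=12: [838, 838, 838, 838, 838, 838]
t=13: [467, 467, 467, 467, 467, 467]
t=14: [857, 857, 857, 857, 857, 857]
t=15: [422, 422, 422, 422, 422, 422]
t=16: [840, 840, 840, 840, 840, 840]
t=17: [463, 463, 463, 463, 463, 463]
t=18: [856, 856, 856, 856, 856, 856]
t=19: [424, 424, 424, 424, 424, 424]
t=20: [841, 841, 841, 841, 841, 841]
t=21: [460, 460, 460, 460, 460, 460]
t=22: [855, 855, 855, 855, 855, 855]
t=23: [427, 427, 427, 427, 427, 427]
t=24: [843, 843, 843, 843, 843, 843]
t=25: [456, 456, 456, 456, 456, 456]
t=26: [854, 854, 854, 854, 854, 854]
t=27: [429, 429, 429, 429, 429, 429]
t=28: [844, 844, 844, 844, 844, 844]
t=29: [453, 453, 453, 453, 453, 453]
t=30: [853, 853, 853, 853, 853, 853]
t=31: [432, 432, 432, 432, 432, 432]
t=32: [845, 845, 845, 845, 845, 845]
t=33: [451, 451, 451, 451, 451, 451]
t=34: [853, 853, 853, 853, 853, 853]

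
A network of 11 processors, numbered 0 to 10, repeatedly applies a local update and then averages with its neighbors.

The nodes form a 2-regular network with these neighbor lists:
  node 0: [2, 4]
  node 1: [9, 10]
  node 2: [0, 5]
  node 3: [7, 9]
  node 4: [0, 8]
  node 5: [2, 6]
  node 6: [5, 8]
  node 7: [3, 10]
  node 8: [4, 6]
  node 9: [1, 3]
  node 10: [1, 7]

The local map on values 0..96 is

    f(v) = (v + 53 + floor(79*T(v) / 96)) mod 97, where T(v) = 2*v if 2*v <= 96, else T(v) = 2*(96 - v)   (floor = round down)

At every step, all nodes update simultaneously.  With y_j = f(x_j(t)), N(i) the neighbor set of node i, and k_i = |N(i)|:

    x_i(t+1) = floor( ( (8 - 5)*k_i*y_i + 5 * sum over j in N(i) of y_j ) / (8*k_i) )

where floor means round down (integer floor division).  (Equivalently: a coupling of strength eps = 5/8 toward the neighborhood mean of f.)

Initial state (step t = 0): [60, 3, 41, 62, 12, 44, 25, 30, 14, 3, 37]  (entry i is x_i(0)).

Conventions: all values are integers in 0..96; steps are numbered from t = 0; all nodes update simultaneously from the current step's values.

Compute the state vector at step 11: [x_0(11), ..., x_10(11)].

Answer: [69, 68, 69, 68, 69, 69, 69, 68, 69, 68, 68]

Derivation:
t=0: [60, 3, 41, 62, 12, 44, 25, 30, 14, 3, 37]
t=1: [74, 57, 69, 57, 83, 53, 58, 52, 66, 64, 49]
t=2: [65, 77, 71, 76, 65, 74, 75, 79, 69, 75, 79]
t=3: [70, 63, 68, 63, 71, 66, 66, 62, 68, 64, 62]
t=4: [68, 72, 69, 72, 68, 70, 70, 73, 69, 72, 73]
t=5: [69, 66, 69, 66, 69, 68, 68, 66, 69, 67, 66]
t=6: [69, 70, 69, 70, 69, 69, 69, 71, 69, 70, 71]
t=7: [69, 68, 69, 68, 69, 69, 69, 68, 69, 68, 68]
t=8: [69, 70, 69, 70, 69, 69, 69, 70, 69, 70, 70]
t=9: [69, 68, 69, 68, 69, 69, 69, 68, 69, 68, 68]
t=10: [69, 70, 69, 70, 69, 69, 69, 70, 69, 70, 70]
t=11: [69, 68, 69, 68, 69, 69, 69, 68, 69, 68, 68]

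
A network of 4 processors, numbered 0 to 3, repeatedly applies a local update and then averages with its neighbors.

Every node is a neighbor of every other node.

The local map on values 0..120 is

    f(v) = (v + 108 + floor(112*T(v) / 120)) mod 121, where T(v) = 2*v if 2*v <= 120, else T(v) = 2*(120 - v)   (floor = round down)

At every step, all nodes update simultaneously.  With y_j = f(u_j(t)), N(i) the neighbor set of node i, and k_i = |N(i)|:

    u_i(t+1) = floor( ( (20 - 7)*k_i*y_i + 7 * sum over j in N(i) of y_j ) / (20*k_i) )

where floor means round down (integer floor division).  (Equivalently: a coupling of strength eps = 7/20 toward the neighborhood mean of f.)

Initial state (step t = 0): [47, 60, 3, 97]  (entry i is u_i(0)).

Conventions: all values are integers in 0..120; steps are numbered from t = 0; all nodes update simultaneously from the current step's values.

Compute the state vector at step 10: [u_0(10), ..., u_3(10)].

Answer: [50, 78, 47, 82]

Derivation:
t=0: [47, 60, 3, 97]
t=1: [18, 38, 80, 21]
t=2: [43, 74, 34, 48]
t=3: [84, 39, 70, 27]
t=4: [33, 76, 39, 58]
t=5: [70, 40, 79, 44]
t=6: [46, 84, 42, 91]
t=7: [92, 38, 86, 35]
t=8: [29, 74, 32, 70]
t=9: [60, 36, 65, 39]
t=10: [50, 78, 47, 82]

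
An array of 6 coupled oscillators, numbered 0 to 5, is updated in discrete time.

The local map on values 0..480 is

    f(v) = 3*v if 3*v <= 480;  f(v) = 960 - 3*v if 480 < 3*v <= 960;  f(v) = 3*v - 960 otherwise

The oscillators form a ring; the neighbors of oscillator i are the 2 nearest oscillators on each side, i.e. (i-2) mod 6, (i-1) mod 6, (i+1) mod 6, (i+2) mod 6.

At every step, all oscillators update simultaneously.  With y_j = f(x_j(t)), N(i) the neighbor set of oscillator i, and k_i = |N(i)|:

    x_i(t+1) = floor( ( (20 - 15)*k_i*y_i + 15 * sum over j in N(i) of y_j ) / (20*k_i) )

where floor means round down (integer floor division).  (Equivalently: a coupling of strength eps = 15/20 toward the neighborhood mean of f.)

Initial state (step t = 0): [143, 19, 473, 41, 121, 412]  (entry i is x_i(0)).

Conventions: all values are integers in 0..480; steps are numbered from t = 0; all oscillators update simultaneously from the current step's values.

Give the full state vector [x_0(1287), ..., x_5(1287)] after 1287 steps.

Answer: [12, 12, 12, 12, 12, 12]
Key observation: The state at step 15, [12, 12, 12, 12, 12, 12], reappears at step 19: the system is in a cycle of period 4 from step 15 on.  Therefore the state at step 1287 equals the state at step 15 + ((1287 - 15) mod 4) = 15, which is [12, 12, 12, 12, 12, 12].

Derivation:
t=0: [143, 19, 473, 41, 121, 412]
t=1: [323, 255, 297, 247, 332, 251]
t=2: [97, 143, 103, 149, 103, 137]
t=3: [346, 380, 354, 385, 350, 379]
t=4: [122, 148, 127, 151, 126, 146]
t=5: [399, 418, 402, 420, 401, 417]
t=6: [260, 274, 262, 276, 262, 274]
t=7: [162, 151, 160, 150, 160, 151]
t=8: [468, 461, 468, 462, 468, 461]
t=9: [436, 431, 436, 431, 436, 431]
t=10: [342, 338, 342, 338, 342, 338]
t=11: [61, 58, 61, 58, 61, 58]
t=12: [179, 177, 179, 177, 179, 177]
t=13: [425, 426, 425, 426, 425, 426]
t=14: [316, 316, 316, 316, 316, 316]
t=15: [12, 12, 12, 12, 12, 12]
t=16: [36, 36, 36, 36, 36, 36]
t=17: [108, 108, 108, 108, 108, 108]
t=18: [324, 324, 324, 324, 324, 324]
t=19: [12, 12, 12, 12, 12, 12]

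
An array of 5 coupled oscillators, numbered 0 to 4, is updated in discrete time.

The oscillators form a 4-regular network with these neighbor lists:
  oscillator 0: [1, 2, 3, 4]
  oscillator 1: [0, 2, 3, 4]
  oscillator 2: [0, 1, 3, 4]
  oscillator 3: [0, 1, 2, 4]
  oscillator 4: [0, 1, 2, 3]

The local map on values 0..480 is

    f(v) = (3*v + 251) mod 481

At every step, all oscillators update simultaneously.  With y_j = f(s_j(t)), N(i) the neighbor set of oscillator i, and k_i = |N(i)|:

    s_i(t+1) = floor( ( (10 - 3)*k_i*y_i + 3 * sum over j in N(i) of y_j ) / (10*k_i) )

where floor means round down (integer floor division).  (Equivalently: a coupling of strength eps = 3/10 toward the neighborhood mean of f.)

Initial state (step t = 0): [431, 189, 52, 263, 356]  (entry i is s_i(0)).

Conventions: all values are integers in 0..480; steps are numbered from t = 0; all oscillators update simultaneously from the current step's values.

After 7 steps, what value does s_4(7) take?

Answer: s_4(7) = 330

Derivation:
t=0: [431, 189, 52, 263, 356]
t=1: [159, 306, 350, 144, 319]
t=2: [247, 222, 304, 219, 246]
t=3: [102, 356, 209, 350, 100]
t=4: [140, 316, 341, 304, 136]
t=5: [202, 231, 278, 209, 195]
t=6: [363, 417, 205, 376, 350]
t=7: [354, 155, 358, 378, 330]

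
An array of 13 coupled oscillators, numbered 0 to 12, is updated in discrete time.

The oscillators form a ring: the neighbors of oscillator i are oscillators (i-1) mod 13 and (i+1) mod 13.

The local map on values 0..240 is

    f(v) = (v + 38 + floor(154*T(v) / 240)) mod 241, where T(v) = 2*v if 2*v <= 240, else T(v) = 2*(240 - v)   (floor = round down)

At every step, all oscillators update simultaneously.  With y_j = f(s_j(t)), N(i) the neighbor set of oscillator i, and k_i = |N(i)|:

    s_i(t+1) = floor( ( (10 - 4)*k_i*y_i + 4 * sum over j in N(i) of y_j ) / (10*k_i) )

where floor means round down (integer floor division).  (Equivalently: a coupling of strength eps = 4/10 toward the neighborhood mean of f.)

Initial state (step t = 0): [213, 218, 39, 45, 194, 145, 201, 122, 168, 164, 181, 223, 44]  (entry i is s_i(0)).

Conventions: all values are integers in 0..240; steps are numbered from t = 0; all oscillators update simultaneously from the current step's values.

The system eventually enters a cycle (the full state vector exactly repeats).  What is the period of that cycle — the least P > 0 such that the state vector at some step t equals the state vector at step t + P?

Answer: 12
Key observation: The state at step 21, [181, 173, 144, 54, 46, 55, 57, 58, 58, 60, 62, 96, 182], reappears at step 33 — and no state repeats earlier — so the cycle the system enters has period 12.

Derivation:
t=0: [213, 218, 39, 45, 194, 145, 201, 122, 168, 164, 181, 223, 44]
t=1: [62, 60, 112, 119, 70, 57, 55, 63, 59, 56, 51, 62, 99]
t=2: [147, 151, 79, 90, 165, 172, 167, 175, 172, 164, 161, 142, 85]
t=3: [96, 93, 143, 56, 46, 56, 56, 55, 56, 57, 59, 96, 164]
t=4: [23, 21, 73, 140, 151, 160, 164, 163, 165, 168, 140, 55, 41]
t=5: [97, 109, 152, 92, 62, 59, 58, 58, 57, 58, 83, 137, 129]
t=6: [33, 42, 47, 52, 143, 173, 170, 169, 168, 181, 183, 98, 57]
t=7: [128, 131, 144, 135, 80, 57, 56, 56, 56, 53, 46, 56, 127]
t=8: [68, 66, 65, 96, 178, 177, 165, 165, 163, 157, 150, 141, 88]
t=9: [201, 188, 152, 57, 46, 54, 57, 58, 58, 60, 62, 99, 194]
t=10: [49, 52, 80, 141, 151, 158, 167, 169, 171, 174, 147, 59, 44]
t=11: [148, 167, 176, 95, 62, 59, 57, 56, 56, 56, 83, 143, 147]
t=12: [61, 57, 47, 54, 144, 172, 168, 165, 165, 177, 182, 96, 63]
t=13: [176, 165, 152, 138, 81, 57, 57, 57, 57, 54, 45, 56, 147]
t=14: [57, 58, 61, 95, 179, 178, 168, 168, 166, 158, 149, 139, 81]
t=15: [179, 171, 142, 54, 45, 54, 56, 57, 57, 59, 62, 95, 179]
t=16: [54, 57, 81, 137, 148, 157, 164, 167, 168, 172, 144, 54, 45]
t=17: [158, 177, 180, 96, 63, 60, 58, 57, 56, 57, 81, 137, 148]
t=18: [59, 55, 46, 56, 146, 175, 170, 167, 166, 178, 180, 96, 63]
t=19: [172, 160, 151, 140, 81, 56, 56, 56, 56, 54, 46, 56, 146]
t=20: [58, 59, 62, 95, 179, 176, 165, 165, 164, 158, 151, 140, 82]
t=21: [181, 173, 144, 54, 46, 55, 57, 58, 58, 60, 62, 96, 182]
t=22: [53, 56, 81, 138, 150, 160, 167, 169, 171, 174, 145, 56, 45]
t=23: [156, 175, 179, 95, 62, 59, 57, 56, 56, 56, 81, 139, 148]
t=24: [59, 55, 46, 54, 144, 172, 168, 165, 165, 176, 179, 96, 62]
t=25: [171, 160, 150, 138, 81, 57, 57, 57, 57, 55, 46, 56, 145]
t=26: [58, 59, 62, 95, 179, 178, 168, 168, 167, 160, 151, 140, 82]
t=27: [181, 173, 144, 54, 45, 54, 56, 57, 57, 59, 62, 96, 182]
t=28: [53, 56, 81, 137, 148, 157, 164, 167, 168, 172, 145, 56, 45]
t=29: [156, 175, 179, 96, 63, 60, 58, 57, 56, 57, 82, 139, 148]
t=30: [59, 55, 46, 56, 146, 175, 170, 167, 166, 178, 181, 96, 62]
t=31: [171, 160, 151, 140, 81, 56, 56, 56, 56, 54, 45, 56, 145]
t=32: [58, 59, 62, 95, 179, 176, 165, 165, 164, 157, 149, 139, 82]
t=33: [181, 173, 144, 54, 46, 55, 57, 58, 58, 60, 62, 96, 182]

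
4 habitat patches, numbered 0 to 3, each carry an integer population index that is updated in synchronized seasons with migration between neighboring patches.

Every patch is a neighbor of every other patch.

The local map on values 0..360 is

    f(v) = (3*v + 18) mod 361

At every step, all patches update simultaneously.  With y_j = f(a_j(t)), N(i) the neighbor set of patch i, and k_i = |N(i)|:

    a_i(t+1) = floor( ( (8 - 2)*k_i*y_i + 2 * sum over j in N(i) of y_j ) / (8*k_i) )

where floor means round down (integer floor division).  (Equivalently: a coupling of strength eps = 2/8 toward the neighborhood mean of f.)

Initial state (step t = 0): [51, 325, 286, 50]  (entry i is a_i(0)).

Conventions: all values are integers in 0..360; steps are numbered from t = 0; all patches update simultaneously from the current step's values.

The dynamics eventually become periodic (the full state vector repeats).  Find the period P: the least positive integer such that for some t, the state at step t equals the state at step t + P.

Simulating step by step:
t=0: [51, 325, 286, 50]
t=1: [177, 244, 166, 175]
t=2: [171, 64, 149, 167]
t=3: [166, 193, 122, 158]
t=4: [148, 202, 60, 132]
t=5: [118, 226, 183, 86]
t=6: [76, 292, 206, 253]
t=7: [226, 177, 245, 99]
t=8: [295, 197, 93, 282]
t=9: [193, 237, 270, 167]
t=10: [199, 46, 112, 147]
t=11: [241, 175, 307, 137]
t=12: [53, 161, 185, 85]
t=13: [184, 160, 208, 248]
t=14: [194, 146, 242, 82]
t=15: [211, 115, 66, 227]
t=16: [263, 71, 214, 295]
t=17: [123, 220, 265, 187]
t=18: [71, 265, 115, 199]
t=19: [202, 108, 49, 217]
t=20: [265, 317, 199, 295]
t=21: [125, 229, 233, 185]
t=22: [100, 308, 316, 220]
t=23: [303, 238, 254, 302]
t=24: [176, 46, 78, 174]
t=25: [187, 168, 232, 183]
t=26: [223, 185, 313, 215]
t=27: [306, 230, 246, 290]
t=28: [206, 294, 86, 174]
t=29: [259, 194, 259, 195]
t=30: [100, 211, 100, 213]
t=31: [313, 295, 313, 299]
t=32: [227, 191, 227, 199]
t=33: [322, 250, 322, 266]
t=34: [230, 86, 230, 118]
t=35: [313, 265, 313, 89]
t=36: [227, 131, 227, 260]
t=37: [292, 100, 292, 117]
t=38: [170, 267, 170, 61]
t=39: [164, 117, 164, 186]
t=40: [142, 48, 142, 186]
t=41: [100, 153, 100, 188]
t=42: [293, 158, 293, 228]
t=43: [185, 155, 185, 295]
t=44: [201, 141, 201, 181]
t=45: [240, 120, 240, 200]
t=46: [36, 36, 36, 196]
t=47: [135, 135, 135, 215]
t=48: [82, 82, 82, 242]
t=49: [243, 243, 243, 82]
t=50: [44, 44, 44, 204]
t=51: [159, 159, 159, 239]
t=52: [123, 123, 123, 43]
t=53: [36, 36, 36, 116]
t=54: [115, 115, 115, 35]
t=55: [12, 12, 12, 92]
t=56: [74, 74, 74, 234]
t=57: [249, 249, 249, 329]
t=58: [63, 63, 63, 223]
t=59: [216, 216, 216, 296]
t=60: [294, 294, 294, 214]
t=61: [188, 188, 188, 268]
t=62: [210, 210, 210, 130]
t=63: [267, 267, 267, 107]
t=64: [117, 117, 117, 278]
t=65: [18, 18, 18, 99]
t=66: [92, 92, 92, 254]
t=67: [274, 274, 274, 117]
t=68: [108, 108, 108, 35]
t=69: [323, 323, 323, 177]
t=70: [258, 258, 258, 207]
t=71: [87, 87, 87, 226]
t=72: [283, 283, 283, 321]
t=73: [154, 154, 154, 230]
t=74: [138, 138, 138, 290]
t=75: [78, 78, 78, 142]
t=76: [237, 237, 237, 125]
t=77: [9, 9, 9, 25]
t=78: [49, 49, 49, 81]
t=79: [173, 173, 173, 237]
t=80: [161, 161, 161, 49]
t=81: [142, 142, 142, 158]
t=82: [87, 87, 87, 119]
t=83: [256, 256, 256, 80]
t=84: [80, 80, 80, 209]
t=85: [260, 260, 260, 277]
t=86: [80, 80, 80, 114]
t=87: [266, 266, 266, 334]
t=88: [111, 111, 111, 247]
t=89: [324, 324, 324, 115]
t=90: [245, 245, 245, 68]
t=91: [46, 46, 46, 174]
t=92: [157, 157, 157, 173]
t=93: [132, 132, 132, 164]
t=94: [61, 61, 61, 125]
t=95: [186, 186, 186, 74]
t=96: [217, 217, 217, 233]
t=97: [312, 312, 312, 344]
t=98: [240, 240, 240, 304]
t=99: [32, 32, 32, 160]
t=100: [115, 115, 115, 131]
t=101: [6, 6, 6, 38]
t=102: [44, 44, 44, 108]
t=103: [166, 166, 166, 294]
t=104: [156, 156, 156, 172]
t=105: [129, 129, 129, 161]
t=106: [52, 52, 52, 116]
t=107: [159, 159, 159, 47]
t=108: [136, 136, 136, 152]
t=109: [69, 69, 69, 101]
t=110: [233, 233, 233, 297]
t=111: [341, 341, 341, 229]
t=112: [321, 321, 321, 337]
t=113: [263, 263, 263, 295]
t=114: [93, 93, 93, 157]
t=115: [282, 282, 282, 170]
t=116: [144, 144, 144, 160]
t=117: [93, 93, 93, 125]
t=118: [274, 274, 274, 98]
t=119: [134, 134, 134, 263]
t=120: [61, 61, 61, 78]
t=121: [205, 205, 205, 239]
t=122: [250, 250, 250, 77]
t=123: [62, 62, 62, 198]
t=124: [207, 207, 207, 239]
t=125: [255, 255, 255, 79]
t=126: [77, 77, 77, 206]
t=127: [251, 251, 251, 268]
t=128: [53, 53, 53, 87]
t=129: [185, 185, 185, 253]
t=130: [198, 198, 198, 94]
t=131: [255, 255, 255, 287]
t=132: [69, 69, 69, 133]
t=133: [210, 210, 210, 98]
t=134: [289, 289, 289, 305]
t=135: [167, 167, 167, 199]
t=136: [166, 166, 166, 230]
t=137: [171, 171, 171, 299]
t=138: [171, 171, 171, 187]
t=139: [174, 174, 174, 206]
t=140: [187, 187, 187, 251]
t=141: [203, 203, 203, 91]
t=142: [268, 268, 268, 284]
t=143: [104, 104, 104, 136]
t=144: [307, 307, 307, 131]
t=145: [203, 203, 203, 91]

Answer: 4
Key observation: The state at step 141, [203, 203, 203, 91], reappears at step 145 — and no state repeats earlier — so the cycle the system enters has period 4.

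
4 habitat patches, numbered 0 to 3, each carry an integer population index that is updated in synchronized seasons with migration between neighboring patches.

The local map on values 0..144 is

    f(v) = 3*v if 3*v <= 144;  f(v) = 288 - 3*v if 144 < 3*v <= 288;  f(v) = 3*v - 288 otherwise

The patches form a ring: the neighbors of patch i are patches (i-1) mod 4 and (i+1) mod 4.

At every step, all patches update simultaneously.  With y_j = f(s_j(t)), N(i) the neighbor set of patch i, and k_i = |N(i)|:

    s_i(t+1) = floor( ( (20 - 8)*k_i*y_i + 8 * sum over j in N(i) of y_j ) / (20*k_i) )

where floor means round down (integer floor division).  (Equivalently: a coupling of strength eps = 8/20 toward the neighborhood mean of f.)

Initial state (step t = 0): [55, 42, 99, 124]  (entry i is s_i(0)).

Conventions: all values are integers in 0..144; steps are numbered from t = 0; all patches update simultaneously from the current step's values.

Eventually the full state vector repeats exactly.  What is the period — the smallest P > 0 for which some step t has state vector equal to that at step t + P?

Simulating step by step:
t=0: [55, 42, 99, 124]
t=1: [115, 102, 47, 76]
t=2: [49, 50, 100, 75]
t=3: [124, 113, 47, 68]
t=4: [77, 75, 111, 95]
t=5: [47, 58, 40, 22]
t=6: [120, 120, 108, 91]
t=7: [60, 64, 39, 30]
t=8: [102, 102, 107, 99]
t=9: [16, 21, 25, 15]
t=10: [50, 62, 66, 51]
t=11: [130, 106, 101, 126]
t=12: [85, 41, 33, 77]
t=13: [55, 100, 95, 60]
t=14: [97, 32, 25, 90]
t=15: [24, 73, 67, 26]
t=16: [72, 73, 81, 78]
t=17: [67, 64, 51, 55]
t=18: [96, 102, 124, 118]
t=19: [16, 27, 67, 56]
t=20: [69, 75, 92, 99]
t=21: [63, 56, 21, 24]
t=22: [97, 104, 76, 75]
t=23: [19, 27, 53, 50]
t=24: [78, 85, 121, 120]
t=25: [53, 45, 66, 69]
t=26: [120, 124, 97, 92]
t=27: [62, 65, 21, 22]
t=28: [93, 88, 69, 72]
t=29: [24, 32, 67, 61]
t=30: [83, 89, 92, 94]
t=31: [28, 22, 12, 13]
t=32: [71, 63, 42, 47]
t=33: [93, 99, 123, 124]
t=34: [24, 23, 67, 68]
t=35: [73, 73, 82, 82]
t=36: [63, 63, 47, 47]
t=37: [107, 107, 132, 132]
t=38: [48, 48, 93, 93]
t=39: [117, 117, 36, 36]
t=40: [72, 72, 99, 99]
t=41: [59, 59, 21, 21]
t=42: [101, 101, 72, 72]
t=43: [26, 26, 60, 60]
t=44: [84, 84, 102, 102]
t=45: [32, 32, 21, 21]
t=46: [89, 89, 69, 69]
t=47: [33, 33, 69, 69]
t=48: [95, 95, 84, 84]
t=49: [9, 9, 29, 29]
t=50: [39, 39, 75, 75]
t=51: [106, 106, 73, 73]
t=52: [37, 37, 61, 61]
t=53: [109, 109, 106, 106]
t=54: [37, 37, 31, 31]
t=55: [107, 107, 96, 96]
t=56: [26, 26, 6, 6]
t=57: [66, 66, 30, 30]
t=58: [90, 90, 90, 90]
t=59: [18, 18, 18, 18]
t=60: [54, 54, 54, 54]
t=61: [126, 126, 126, 126]
t=62: [90, 90, 90, 90]

Answer: 4
Key observation: The state at step 58, [90, 90, 90, 90], reappears at step 62 — and no state repeats earlier — so the cycle the system enters has period 4.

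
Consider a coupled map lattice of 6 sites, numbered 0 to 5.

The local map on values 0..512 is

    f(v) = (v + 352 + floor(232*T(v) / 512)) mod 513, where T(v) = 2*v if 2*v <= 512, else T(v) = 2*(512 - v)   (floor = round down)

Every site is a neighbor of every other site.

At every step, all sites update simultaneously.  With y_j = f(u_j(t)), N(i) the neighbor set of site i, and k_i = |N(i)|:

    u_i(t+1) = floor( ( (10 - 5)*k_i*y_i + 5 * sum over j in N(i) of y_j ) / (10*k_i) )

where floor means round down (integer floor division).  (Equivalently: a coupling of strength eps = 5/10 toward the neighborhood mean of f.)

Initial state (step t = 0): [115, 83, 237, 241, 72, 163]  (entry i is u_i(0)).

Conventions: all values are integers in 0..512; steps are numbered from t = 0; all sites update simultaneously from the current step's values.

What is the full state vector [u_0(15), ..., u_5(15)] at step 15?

Simulating step by step:
t=0: [115, 83, 237, 241, 72, 163]
t=1: [202, 383, 295, 298, 375, 239]
t=2: [275, 320, 317, 317, 320, 303]
t=3: [330, 332, 331, 331, 332, 331]
t=4: [333, 333, 333, 333, 333, 333]
t=5: [334, 334, 334, 334, 334, 334]
t=6: [334, 334, 334, 334, 334, 334]
t=7: [334, 334, 334, 334, 334, 334]
t=8: [334, 334, 334, 334, 334, 334]
t=9: [334, 334, 334, 334, 334, 334]
t=10: [334, 334, 334, 334, 334, 334]
t=11: [334, 334, 334, 334, 334, 334]
t=12: [334, 334, 334, 334, 334, 334]
t=13: [334, 334, 334, 334, 334, 334]
t=14: [334, 334, 334, 334, 334, 334]
t=15: [334, 334, 334, 334, 334, 334]

Answer: [334, 334, 334, 334, 334, 334]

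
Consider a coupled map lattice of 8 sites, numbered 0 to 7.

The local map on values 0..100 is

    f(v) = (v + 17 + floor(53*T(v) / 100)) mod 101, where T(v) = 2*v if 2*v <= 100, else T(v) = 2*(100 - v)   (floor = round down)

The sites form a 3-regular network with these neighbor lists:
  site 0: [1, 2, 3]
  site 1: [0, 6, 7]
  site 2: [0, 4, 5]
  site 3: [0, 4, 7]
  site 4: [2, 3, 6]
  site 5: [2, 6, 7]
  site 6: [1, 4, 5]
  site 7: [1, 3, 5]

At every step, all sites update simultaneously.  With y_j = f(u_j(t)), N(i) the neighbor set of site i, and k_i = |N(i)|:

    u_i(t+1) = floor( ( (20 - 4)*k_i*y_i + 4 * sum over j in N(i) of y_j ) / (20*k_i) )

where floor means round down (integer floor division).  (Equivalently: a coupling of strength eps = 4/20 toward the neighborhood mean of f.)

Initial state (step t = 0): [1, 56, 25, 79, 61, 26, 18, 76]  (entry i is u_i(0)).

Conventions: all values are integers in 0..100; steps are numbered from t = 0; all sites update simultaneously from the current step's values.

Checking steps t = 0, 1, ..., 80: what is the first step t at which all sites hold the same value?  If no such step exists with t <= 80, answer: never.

Answer: never
Key observation: The state at step 3 reappears at step 5 — the system is in a cycle of period 2 from step 3 on.  No step 0..5 is synchronized, and the cycle repeats forever, so no step up to 80 (or ever) has all sites equal.

Derivation:
t=0: [1, 56, 25, 79, 61, 26, 18, 76]  (not all equal)
t=1: [22, 20, 61, 17, 23, 65, 50, 20]  (not all equal)
t=2: [58, 55, 24, 53, 57, 20, 24, 54]  (not all equal)
t=3: [21, 21, 59, 18, 24, 56, 59, 20]  (not all equal)
t=4: [56, 57, 24, 55, 58, 20, 24, 55]  (not all equal)
t=5: [21, 21, 59, 18, 24, 56, 59, 20]  (not all equal)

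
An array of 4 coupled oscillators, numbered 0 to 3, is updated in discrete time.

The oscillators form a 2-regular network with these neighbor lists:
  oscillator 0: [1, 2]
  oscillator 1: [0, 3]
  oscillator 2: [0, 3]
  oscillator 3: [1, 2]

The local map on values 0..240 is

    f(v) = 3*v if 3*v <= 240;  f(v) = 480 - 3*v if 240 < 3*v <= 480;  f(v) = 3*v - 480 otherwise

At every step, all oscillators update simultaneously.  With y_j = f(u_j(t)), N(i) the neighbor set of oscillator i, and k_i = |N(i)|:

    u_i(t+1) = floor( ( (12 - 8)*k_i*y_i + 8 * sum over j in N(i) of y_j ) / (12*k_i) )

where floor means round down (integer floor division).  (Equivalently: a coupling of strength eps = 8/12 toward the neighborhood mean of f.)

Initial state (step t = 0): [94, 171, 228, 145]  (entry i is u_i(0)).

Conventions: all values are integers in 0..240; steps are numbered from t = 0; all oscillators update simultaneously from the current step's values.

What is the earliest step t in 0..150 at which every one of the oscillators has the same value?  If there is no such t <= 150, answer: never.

Simulating step by step:
t=0: [94, 171, 228, 145]  (not all equal)
t=1: [145, 92, 149, 94]  (not all equal)
t=2: [94, 149, 92, 145]  (not all equal)
t=3: [145, 92, 149, 94]  (not all equal)

Answer: never
Key observation: The state at step 1 reappears at step 3 — the system is in a cycle of period 2 from step 1 on.  No step 0..3 is synchronized, and the cycle repeats forever, so no step up to 150 (or ever) has all oscillators equal.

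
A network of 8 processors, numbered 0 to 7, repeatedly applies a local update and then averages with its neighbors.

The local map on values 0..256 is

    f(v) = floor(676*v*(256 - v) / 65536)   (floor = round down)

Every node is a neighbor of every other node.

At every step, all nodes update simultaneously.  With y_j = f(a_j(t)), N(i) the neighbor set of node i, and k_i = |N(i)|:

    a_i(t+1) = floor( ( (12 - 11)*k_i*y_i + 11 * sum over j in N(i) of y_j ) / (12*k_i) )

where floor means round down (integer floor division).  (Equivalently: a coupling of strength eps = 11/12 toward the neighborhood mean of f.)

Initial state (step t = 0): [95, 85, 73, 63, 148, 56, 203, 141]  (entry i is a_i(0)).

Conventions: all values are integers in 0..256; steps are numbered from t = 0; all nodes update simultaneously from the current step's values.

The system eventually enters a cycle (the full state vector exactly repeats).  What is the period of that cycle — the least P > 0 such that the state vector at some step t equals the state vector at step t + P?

Answer: 1
Key observation: The state at step 8, [159, 159, 159, 159, 159, 159, 159, 159], reappears at step 9 — and no state repeats earlier — so the cycle the system enters has period 1.

Derivation:
t=0: [95, 85, 73, 63, 148, 56, 203, 141]
t=1: [139, 140, 140, 141, 139, 141, 141, 139]
t=2: [167, 167, 167, 167, 167, 167, 167, 167]
t=3: [153, 153, 153, 153, 153, 153, 153, 153]
t=4: [162, 162, 162, 162, 162, 162, 162, 162]
t=5: [157, 157, 157, 157, 157, 157, 157, 157]
t=6: [160, 160, 160, 160, 160, 160, 160, 160]
t=7: [158, 158, 158, 158, 158, 158, 158, 158]
t=8: [159, 159, 159, 159, 159, 159, 159, 159]
t=9: [159, 159, 159, 159, 159, 159, 159, 159]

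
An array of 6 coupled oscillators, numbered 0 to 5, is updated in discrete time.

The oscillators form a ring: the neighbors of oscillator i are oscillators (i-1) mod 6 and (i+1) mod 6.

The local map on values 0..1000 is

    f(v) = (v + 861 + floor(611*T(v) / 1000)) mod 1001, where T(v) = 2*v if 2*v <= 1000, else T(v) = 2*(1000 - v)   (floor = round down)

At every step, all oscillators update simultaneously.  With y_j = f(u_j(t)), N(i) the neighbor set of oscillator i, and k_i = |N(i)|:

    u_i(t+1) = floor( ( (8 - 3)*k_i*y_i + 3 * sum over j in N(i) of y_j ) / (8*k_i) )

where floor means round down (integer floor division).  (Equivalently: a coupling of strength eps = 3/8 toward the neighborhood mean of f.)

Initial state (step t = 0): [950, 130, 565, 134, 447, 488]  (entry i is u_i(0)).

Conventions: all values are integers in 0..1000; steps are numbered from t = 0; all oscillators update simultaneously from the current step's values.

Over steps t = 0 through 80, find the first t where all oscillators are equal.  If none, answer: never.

Simulating step by step:
t=0: [950, 130, 565, 134, 447, 488]  (not all equal)
t=1: [749, 435, 654, 437, 739, 913]  (not all equal)
t=2: [891, 863, 895, 866, 893, 892]  (not all equal)
t=3: [884, 887, 885, 886, 884, 883]  (not all equal)
t=4: [885, 885, 885, 885, 885, 885]  (all equal)

Answer: 4
Key observation: Synchronization is absorbing here: once all oscillators are equal they stay equal, and step 4 is the first all-equal step.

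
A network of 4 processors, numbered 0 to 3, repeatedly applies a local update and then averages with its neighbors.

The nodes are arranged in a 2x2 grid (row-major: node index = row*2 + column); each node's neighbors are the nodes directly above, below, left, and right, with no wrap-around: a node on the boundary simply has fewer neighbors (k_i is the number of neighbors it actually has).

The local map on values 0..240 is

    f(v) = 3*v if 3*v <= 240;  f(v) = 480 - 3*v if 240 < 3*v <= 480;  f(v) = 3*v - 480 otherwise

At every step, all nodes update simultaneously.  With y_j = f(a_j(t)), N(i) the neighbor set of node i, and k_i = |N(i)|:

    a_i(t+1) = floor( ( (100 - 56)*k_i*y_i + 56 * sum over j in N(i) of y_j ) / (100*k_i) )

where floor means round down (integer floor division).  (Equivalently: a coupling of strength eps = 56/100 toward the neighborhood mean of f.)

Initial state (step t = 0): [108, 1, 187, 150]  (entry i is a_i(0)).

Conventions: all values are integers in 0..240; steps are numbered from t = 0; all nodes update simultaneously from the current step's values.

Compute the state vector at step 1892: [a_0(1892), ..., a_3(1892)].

Answer: [157, 118, 118, 82]
Key observation: The state at step 37, [74, 123, 123, 173], reappears at step 41: the system is in a cycle of period 4 from step 37 on.  Therefore the state at step 1892 equals the state at step 37 + ((1892 - 37) mod 4) = 40, which is [157, 118, 118, 82].

Derivation:
t=0: [108, 1, 187, 150]
t=1: [92, 53, 87, 36]
t=2: [195, 157, 183, 153]
t=3: [68, 39, 65, 31]
t=4: [177, 134, 168, 128]
t=5: [51, 75, 51, 70]
t=6: [173, 200, 168, 198]
t=7: [57, 95, 53, 90]
t=8: [174, 192, 176, 191]
t=9: [58, 80, 58, 81]
t=10: [192, 220, 191, 220]
t=11: [118, 156, 118, 155]
t=12: [94, 44, 94, 45]
t=13: [179, 151, 180, 151]
t=14: [49, 35, 49, 36]
t=15: [135, 117, 136, 118]
t=16: [89, 113, 87, 111]
t=17: [194, 162, 197, 165]
t=18: [77, 35, 81, 39]
t=19: [197, 143, 201, 147]
t=20: [97, 64, 96, 65]
t=21: [190, 192, 192, 193]
t=22: [93, 95, 95, 97]
t=23: [197, 195, 195, 192]
t=24: [107, 104, 104, 101]
t=25: [164, 168, 168, 171]
t=26: [18, 23, 23, 27]
t=27: [62, 68, 68, 74]
t=28: [196, 204, 204, 211]
t=29: [121, 131, 131, 141]
t=30: [100, 87, 87, 73]
t=31: [201, 208, 208, 219]
t=32: [134, 147, 147, 158]
t=33: [56, 40, 40, 24]
t=34: [141, 120, 120, 98]
t=35: [92, 120, 120, 149]
t=36: [156, 119, 119, 81]
t=37: [74, 123, 123, 173]
t=38: [159, 121, 121, 79]
t=39: [66, 118, 118, 169]
t=40: [157, 118, 118, 82]
t=41: [74, 123, 123, 173]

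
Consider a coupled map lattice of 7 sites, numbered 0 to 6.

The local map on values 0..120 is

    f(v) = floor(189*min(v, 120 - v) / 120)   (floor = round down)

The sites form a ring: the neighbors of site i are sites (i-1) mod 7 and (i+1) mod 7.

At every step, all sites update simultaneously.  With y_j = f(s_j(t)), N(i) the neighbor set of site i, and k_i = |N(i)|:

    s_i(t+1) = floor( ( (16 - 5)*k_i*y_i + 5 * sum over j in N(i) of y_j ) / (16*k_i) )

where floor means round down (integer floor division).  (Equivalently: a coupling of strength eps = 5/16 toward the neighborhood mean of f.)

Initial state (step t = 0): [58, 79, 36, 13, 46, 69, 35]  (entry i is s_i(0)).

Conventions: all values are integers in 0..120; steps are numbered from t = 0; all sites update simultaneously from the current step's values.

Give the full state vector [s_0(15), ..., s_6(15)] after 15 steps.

Answer: [51, 54, 73, 86, 80, 60, 56]

Derivation:
t=0: [58, 79, 36, 13, 46, 69, 35]
t=1: [81, 66, 51, 33, 65, 74, 64]
t=2: [68, 80, 76, 61, 78, 76, 81]
t=3: [75, 66, 71, 84, 70, 67, 65]
t=4: [74, 81, 74, 62, 75, 82, 83]
t=5: [68, 64, 73, 84, 71, 60, 60]
t=6: [84, 84, 73, 62, 76, 91, 91]
t=7: [54, 58, 73, 84, 68, 48, 46]
t=8: [83, 87, 73, 62, 76, 75, 74]
t=9: [59, 55, 73, 84, 72, 70, 69]
t=10: [89, 85, 73, 61, 72, 77, 81]
t=11: [51, 56, 73, 86, 76, 67, 59]
t=12: [83, 84, 72, 58, 68, 82, 88]
t=13: [56, 59, 74, 86, 79, 61, 52]
t=14: [87, 88, 72, 57, 66, 85, 83]
t=15: [51, 54, 73, 86, 80, 60, 56]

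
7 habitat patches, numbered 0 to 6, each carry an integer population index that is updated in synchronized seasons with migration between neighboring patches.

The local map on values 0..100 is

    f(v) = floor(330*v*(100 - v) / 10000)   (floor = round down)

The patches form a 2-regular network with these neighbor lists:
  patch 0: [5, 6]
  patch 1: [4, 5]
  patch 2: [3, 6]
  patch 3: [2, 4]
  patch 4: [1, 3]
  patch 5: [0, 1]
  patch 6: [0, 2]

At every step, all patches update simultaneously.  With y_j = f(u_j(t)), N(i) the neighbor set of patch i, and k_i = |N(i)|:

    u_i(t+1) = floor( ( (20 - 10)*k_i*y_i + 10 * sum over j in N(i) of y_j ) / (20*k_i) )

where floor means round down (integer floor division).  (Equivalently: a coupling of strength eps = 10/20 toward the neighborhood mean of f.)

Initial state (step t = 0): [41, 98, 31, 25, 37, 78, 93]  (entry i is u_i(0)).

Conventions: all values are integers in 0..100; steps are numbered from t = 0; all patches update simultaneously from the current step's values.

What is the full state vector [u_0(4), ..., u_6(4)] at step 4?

Answer: [82, 81, 81, 80, 80, 81, 81]

Derivation:
t=0: [41, 98, 31, 25, 37, 78, 93]
t=1: [58, 36, 55, 67, 54, 49, 47]
t=2: [81, 78, 79, 76, 77, 80, 81]
t=3: [50, 55, 54, 58, 58, 52, 51]
t=4: [82, 81, 81, 80, 80, 81, 81]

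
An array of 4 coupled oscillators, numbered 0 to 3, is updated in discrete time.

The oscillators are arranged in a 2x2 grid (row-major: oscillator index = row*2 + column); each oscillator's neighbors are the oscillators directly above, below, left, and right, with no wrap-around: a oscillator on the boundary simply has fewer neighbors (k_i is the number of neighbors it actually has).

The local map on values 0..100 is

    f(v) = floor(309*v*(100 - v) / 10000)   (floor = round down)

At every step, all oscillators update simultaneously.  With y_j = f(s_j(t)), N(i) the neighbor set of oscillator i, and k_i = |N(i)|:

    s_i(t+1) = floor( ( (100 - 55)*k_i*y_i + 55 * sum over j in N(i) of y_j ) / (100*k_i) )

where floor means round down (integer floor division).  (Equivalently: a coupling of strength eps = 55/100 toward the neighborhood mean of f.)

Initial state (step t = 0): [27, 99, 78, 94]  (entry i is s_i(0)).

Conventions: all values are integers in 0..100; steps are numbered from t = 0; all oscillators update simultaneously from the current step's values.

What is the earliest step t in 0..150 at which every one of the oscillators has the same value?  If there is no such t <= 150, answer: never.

Answer: 5
Key observation: Synchronization is absorbing here: once all oscillators are equal they stay equal, and step 5 is the first all-equal step.

Derivation:
t=0: [27, 99, 78, 94]  (not all equal)
t=1: [42, 22, 45, 23]  (not all equal)
t=2: [69, 59, 69, 59]  (not all equal)
t=3: [68, 71, 68, 71]  (not all equal)
t=4: [65, 64, 65, 64]  (not all equal)
t=5: [70, 70, 70, 70]  (all equal)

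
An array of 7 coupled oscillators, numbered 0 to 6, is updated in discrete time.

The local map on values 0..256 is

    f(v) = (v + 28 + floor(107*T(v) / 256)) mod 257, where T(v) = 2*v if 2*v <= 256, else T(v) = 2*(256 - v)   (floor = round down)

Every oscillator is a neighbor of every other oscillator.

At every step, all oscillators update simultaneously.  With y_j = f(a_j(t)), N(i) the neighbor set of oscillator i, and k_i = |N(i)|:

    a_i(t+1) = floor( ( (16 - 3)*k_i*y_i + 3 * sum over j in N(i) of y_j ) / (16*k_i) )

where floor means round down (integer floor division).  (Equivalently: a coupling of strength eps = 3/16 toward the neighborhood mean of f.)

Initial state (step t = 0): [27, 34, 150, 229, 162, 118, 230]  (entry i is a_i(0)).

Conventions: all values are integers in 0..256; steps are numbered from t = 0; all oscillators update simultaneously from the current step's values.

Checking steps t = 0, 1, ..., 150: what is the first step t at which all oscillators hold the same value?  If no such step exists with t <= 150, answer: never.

Simulating step by step:
t=0: [27, 34, 150, 229, 162, 118, 230]  (not all equal)
t=1: [75, 85, 21, 32, 23, 205, 32]  (not all equal)
t=2: [150, 164, 72, 88, 75, 35, 88]  (not all equal)
t=3: [32, 34, 150, 173, 154, 97, 173]  (not all equal)
t=4: [80, 83, 20, 23, 21, 174, 23]  (not all equal)
t=5: [155, 160, 69, 74, 71, 30, 74]  (not all equal)
t=6: [31, 31, 143, 150, 146, 88, 150]  (not all equal)
t=7: [77, 77, 18, 19, 18, 159, 19]  (not all equal)
t=8: [150, 150, 66, 67, 66, 27, 67]  (not all equal)
t=9: [28, 28, 138, 139, 138, 81, 139]  (not all equal)
t=10: [73, 73, 16, 16, 16, 148, 16]  (not all equal)
t=11: [144, 144, 62, 62, 62, 24, 62]  (not all equal)
t=12: [26, 26, 130, 130, 130, 76, 130]  (not all equal)
t=13: [69, 69, 15, 15, 15, 141, 15]  (not all equal)
t=14: [137, 137, 59, 59, 59, 23, 59]  (not all equal)
t=15: [25, 25, 125, 125, 125, 74, 125]  (not all equal)
t=16: [66, 66, 9, 9, 9, 137, 9]  (not all equal)
t=17: [131, 131, 49, 49, 49, 20, 49]  (not all equal)
t=18: [21, 21, 108, 108, 108, 67, 108]  (not all equal)
t=19: [88, 88, 213, 213, 213, 155, 213]  (not all equal)
t=20: [162, 162, 29, 29, 29, 22, 29]  (not all equal)
t=21: [21, 21, 76, 76, 76, 66, 76]  (not all equal)
t=22: [81, 81, 160, 160, 160, 146, 160]  (not all equal)
t=23: [150, 150, 21, 21, 21, 18, 21]  (not all equal)
t=24: [17, 17, 62, 62, 62, 58, 62]  (not all equal)
t=25: [71, 71, 135, 135, 135, 130, 135]  (not all equal)
t=26: [134, 134, 16, 16, 16, 15, 16]  (not all equal)
t=27: [13, 13, 53, 53, 53, 52, 53]  (not all equal)
t=28: [62, 62, 120, 120, 120, 118, 120]  (not all equal)
t=29: [157, 157, 241, 241, 241, 238, 241]  (not all equal)
t=30: [12, 12, 23, 23, 23, 23, 23]  (not all equal)
t=31: [53, 53, 68, 68, 68, 68, 68]  (not all equal)
t=32: [129, 129, 150, 150, 150, 150, 150]  (not all equal)
t=33: [6, 6, 8, 8, 8, 8, 8]  (not all equal)
t=34: [39, 39, 41, 41, 41, 41, 41]  (not all equal)
t=35: [99, 99, 102, 102, 102, 102, 102]  (not all equal)
t=36: [209, 209, 214, 214, 214, 214, 214]  (not all equal)
t=37: [19, 19, 19, 19, 19, 19, 19]  (all equal)

Answer: 37
Key observation: Synchronization is absorbing here: once all oscillators are equal they stay equal, and step 37 is the first all-equal step.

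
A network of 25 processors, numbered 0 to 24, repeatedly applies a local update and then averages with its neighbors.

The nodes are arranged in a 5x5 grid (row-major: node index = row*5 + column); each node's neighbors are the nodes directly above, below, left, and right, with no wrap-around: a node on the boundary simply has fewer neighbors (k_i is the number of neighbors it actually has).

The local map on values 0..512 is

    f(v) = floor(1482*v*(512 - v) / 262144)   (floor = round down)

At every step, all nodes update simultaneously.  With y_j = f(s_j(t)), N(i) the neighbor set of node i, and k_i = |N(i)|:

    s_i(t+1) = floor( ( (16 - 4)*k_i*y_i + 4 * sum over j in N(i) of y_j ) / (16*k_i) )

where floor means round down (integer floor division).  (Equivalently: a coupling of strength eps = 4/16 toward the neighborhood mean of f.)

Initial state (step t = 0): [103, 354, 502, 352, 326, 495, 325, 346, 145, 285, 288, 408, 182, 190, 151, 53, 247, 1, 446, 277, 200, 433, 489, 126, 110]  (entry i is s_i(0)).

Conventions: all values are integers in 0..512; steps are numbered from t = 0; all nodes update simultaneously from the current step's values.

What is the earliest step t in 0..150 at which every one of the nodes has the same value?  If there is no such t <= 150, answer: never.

Simulating step by step:
t=0: [103, 354, 502, 352, 326, 495, 325, 346, 145, 285, 288, 408, 182, 190, 151, 53, 247, 1, 446, 277, 200, 433, 489, 126, 110]  (not all equal)
t=1: [223, 287, 100, 294, 341, 114, 315, 306, 309, 352, 308, 267, 311, 328, 320, 193, 313, 60, 186, 336, 305, 210, 86, 245, 267]  (not all equal)
t=2: [350, 352, 264, 347, 331, 281, 346, 347, 351, 324, 347, 364, 340, 343, 343, 349, 340, 193, 331, 338, 355, 344, 228, 353, 364]  (not all equal)
t=3: [325, 323, 357, 327, 336, 355, 324, 326, 321, 340, 324, 309, 328, 327, 328, 321, 328, 346, 336, 329, 317, 328, 357, 321, 309]  (not all equal)
t=4: [339, 342, 319, 339, 334, 322, 342, 340, 344, 332, 342, 351, 340, 341, 340, 345, 341, 326, 335, 340, 347, 339, 318, 342, 351]  (not all equal)
t=5: [332, 329, 343, 332, 335, 341, 328, 330, 327, 335, 328, 321, 330, 329, 330, 325, 329, 340, 334, 329, 324, 331, 344, 329, 321]  (not all equal)
t=6: [336, 338, 329, 336, 335, 331, 340, 338, 340, 335, 340, 344, 338, 339, 338, 342, 339, 331, 336, 340, 343, 337, 328, 339, 344]  (not all equal)
t=7: [334, 332, 338, 334, 334, 336, 330, 332, 330, 334, 330, 327, 331, 331, 332, 328, 331, 337, 333, 330, 327, 333, 339, 331, 327]  (not all equal)
t=8: [335, 336, 333, 335, 336, 335, 338, 337, 338, 336, 339, 341, 337, 337, 337, 340, 338, 333, 336, 338, 341, 336, 332, 337, 341]  (not all equal)
t=9: [334, 334, 335, 334, 334, 334, 332, 333, 332, 333, 331, 329, 332, 333, 333, 330, 332, 335, 333, 332, 329, 333, 336, 333, 329]  (not all equal)
t=10: [336, 336, 335, 336, 336, 336, 337, 336, 336, 336, 338, 339, 336, 336, 336, 338, 337, 335, 336, 337, 339, 336, 334, 336, 339]  (not all equal)
t=11: [334, 334, 334, 334, 334, 333, 333, 334, 334, 334, 332, 331, 333, 334, 333, 332, 333, 334, 334, 333, 331, 333, 335, 333, 331]  (not all equal)
t=12: [336, 336, 336, 336, 336, 336, 336, 336, 336, 336, 337, 337, 336, 336, 336, 337, 336, 335, 336, 336, 337, 336, 335, 336, 337]  (not all equal)
t=13: [334, 334, 334, 334, 334, 333, 333, 334, 334, 334, 333, 333, 334, 334, 334, 333, 333, 334, 334, 333, 333, 334, 334, 334, 333]  (not all equal)
t=14: [336, 336, 336, 336, 336, 336, 336, 336, 336, 336, 336, 336, 336, 336, 336, 336, 336, 336, 336, 336, 336, 336, 336, 336, 336]  (all equal)

Answer: 14
Key observation: Synchronization is absorbing here: once all nodes are equal they stay equal, and step 14 is the first all-equal step.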